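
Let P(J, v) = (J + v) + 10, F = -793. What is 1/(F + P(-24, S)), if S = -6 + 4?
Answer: -1/809 ≈ -0.0012361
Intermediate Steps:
S = -2
P(J, v) = 10 + J + v
1/(F + P(-24, S)) = 1/(-793 + (10 - 24 - 2)) = 1/(-793 - 16) = 1/(-809) = -1/809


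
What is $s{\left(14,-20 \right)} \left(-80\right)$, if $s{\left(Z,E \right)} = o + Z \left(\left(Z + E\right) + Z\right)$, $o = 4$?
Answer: $-9280$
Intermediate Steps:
$s{\left(Z,E \right)} = 4 + Z \left(E + 2 Z\right)$ ($s{\left(Z,E \right)} = 4 + Z \left(\left(Z + E\right) + Z\right) = 4 + Z \left(\left(E + Z\right) + Z\right) = 4 + Z \left(E + 2 Z\right)$)
$s{\left(14,-20 \right)} \left(-80\right) = \left(4 + 2 \cdot 14^{2} - 280\right) \left(-80\right) = \left(4 + 2 \cdot 196 - 280\right) \left(-80\right) = \left(4 + 392 - 280\right) \left(-80\right) = 116 \left(-80\right) = -9280$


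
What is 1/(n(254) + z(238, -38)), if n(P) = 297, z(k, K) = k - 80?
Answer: 1/455 ≈ 0.0021978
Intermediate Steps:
z(k, K) = -80 + k
1/(n(254) + z(238, -38)) = 1/(297 + (-80 + 238)) = 1/(297 + 158) = 1/455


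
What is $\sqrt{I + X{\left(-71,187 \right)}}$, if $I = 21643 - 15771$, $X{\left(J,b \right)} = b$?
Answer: $\sqrt{6059} \approx 77.84$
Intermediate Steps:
$I = 5872$ ($I = 21643 - 15771 = 5872$)
$\sqrt{I + X{\left(-71,187 \right)}} = \sqrt{5872 + 187} = \sqrt{6059}$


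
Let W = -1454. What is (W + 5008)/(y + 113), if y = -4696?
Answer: -3554/4583 ≈ -0.77547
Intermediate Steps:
(W + 5008)/(y + 113) = (-1454 + 5008)/(-4696 + 113) = 3554/(-4583) = 3554*(-1/4583) = -3554/4583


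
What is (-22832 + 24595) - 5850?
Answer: -4087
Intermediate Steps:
(-22832 + 24595) - 5850 = 1763 - 5850 = -4087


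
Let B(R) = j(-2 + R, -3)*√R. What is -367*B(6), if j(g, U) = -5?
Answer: 1835*√6 ≈ 4494.8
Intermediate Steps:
B(R) = -5*√R
-367*B(6) = -(-1835)*√6 = 1835*√6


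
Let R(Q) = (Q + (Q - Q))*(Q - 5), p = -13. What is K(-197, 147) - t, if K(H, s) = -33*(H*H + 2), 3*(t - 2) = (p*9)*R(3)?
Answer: -1280999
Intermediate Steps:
R(Q) = Q*(-5 + Q) (R(Q) = (Q + 0)*(-5 + Q) = Q*(-5 + Q))
t = 236 (t = 2 + ((-13*9)*(3*(-5 + 3)))/3 = 2 + (-351*(-2))/3 = 2 + (-117*(-6))/3 = 2 + (⅓)*702 = 2 + 234 = 236)
K(H, s) = -66 - 33*H² (K(H, s) = -33*(H² + 2) = -33*(2 + H²) = -66 - 33*H²)
K(-197, 147) - t = (-66 - 33*(-197)²) - 1*236 = (-66 - 33*38809) - 236 = (-66 - 1280697) - 236 = -1280763 - 236 = -1280999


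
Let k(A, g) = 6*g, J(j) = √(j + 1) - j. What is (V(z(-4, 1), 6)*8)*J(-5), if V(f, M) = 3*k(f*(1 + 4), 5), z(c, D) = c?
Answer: 3600 + 1440*I ≈ 3600.0 + 1440.0*I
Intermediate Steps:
J(j) = √(1 + j) - j
V(f, M) = 90 (V(f, M) = 3*(6*5) = 3*30 = 90)
(V(z(-4, 1), 6)*8)*J(-5) = (90*8)*(√(1 - 5) - 1*(-5)) = 720*(√(-4) + 5) = 720*(2*I + 5) = 720*(5 + 2*I) = 3600 + 1440*I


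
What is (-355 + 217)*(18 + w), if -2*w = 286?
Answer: 17250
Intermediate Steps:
w = -143 (w = -½*286 = -143)
(-355 + 217)*(18 + w) = (-355 + 217)*(18 - 143) = -138*(-125) = 17250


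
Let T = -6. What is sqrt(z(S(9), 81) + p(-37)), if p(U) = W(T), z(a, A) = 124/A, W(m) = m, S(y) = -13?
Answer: I*sqrt(362)/9 ≈ 2.114*I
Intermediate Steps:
p(U) = -6
sqrt(z(S(9), 81) + p(-37)) = sqrt(124/81 - 6) = sqrt(-362/81) = I*sqrt(362)/9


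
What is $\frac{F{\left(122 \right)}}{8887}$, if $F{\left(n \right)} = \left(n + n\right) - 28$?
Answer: $\frac{216}{8887} \approx 0.024305$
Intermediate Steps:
$F{\left(n \right)} = -28 + 2 n$ ($F{\left(n \right)} = 2 n - 28 = -28 + 2 n$)
$\frac{F{\left(122 \right)}}{8887} = \frac{-28 + 2 \cdot 122}{8887} = \left(-28 + 244\right) \frac{1}{8887} = 216 \cdot \frac{1}{8887} = \frac{216}{8887}$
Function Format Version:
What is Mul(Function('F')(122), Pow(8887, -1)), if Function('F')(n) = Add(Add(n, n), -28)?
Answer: Rational(216, 8887) ≈ 0.024305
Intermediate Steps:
Function('F')(n) = Add(-28, Mul(2, n)) (Function('F')(n) = Add(Mul(2, n), -28) = Add(-28, Mul(2, n)))
Mul(Function('F')(122), Pow(8887, -1)) = Mul(Add(-28, Mul(2, 122)), Pow(8887, -1)) = Mul(Add(-28, 244), Rational(1, 8887)) = Mul(216, Rational(1, 8887)) = Rational(216, 8887)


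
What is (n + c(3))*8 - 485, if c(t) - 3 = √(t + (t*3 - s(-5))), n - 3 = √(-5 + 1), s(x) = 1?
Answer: -437 + 8*√11 + 16*I ≈ -410.47 + 16.0*I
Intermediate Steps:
n = 3 + 2*I (n = 3 + √(-5 + 1) = 3 + √(-4) = 3 + 2*I ≈ 3.0 + 2.0*I)
c(t) = 3 + √(-1 + 4*t) (c(t) = 3 + √(t + (t*3 - 1*1)) = 3 + √(t + (3*t - 1)) = 3 + √(t + (-1 + 3*t)) = 3 + √(-1 + 4*t))
(n + c(3))*8 - 485 = ((3 + 2*I) + (3 + √(-1 + 4*3)))*8 - 485 = ((3 + 2*I) + (3 + √(-1 + 12)))*8 - 485 = ((3 + 2*I) + (3 + √11))*8 - 485 = (6 + √11 + 2*I)*8 - 485 = (48 + 8*√11 + 16*I) - 485 = -437 + 8*√11 + 16*I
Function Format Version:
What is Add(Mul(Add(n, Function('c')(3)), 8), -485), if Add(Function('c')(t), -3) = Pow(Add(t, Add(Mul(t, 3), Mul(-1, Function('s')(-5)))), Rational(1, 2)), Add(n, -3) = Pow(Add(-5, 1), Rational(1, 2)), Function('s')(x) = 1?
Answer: Add(-437, Mul(8, Pow(11, Rational(1, 2))), Mul(16, I)) ≈ Add(-410.47, Mul(16.000, I))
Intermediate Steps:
n = Add(3, Mul(2, I)) (n = Add(3, Pow(Add(-5, 1), Rational(1, 2))) = Add(3, Pow(-4, Rational(1, 2))) = Add(3, Mul(2, I)) ≈ Add(3.0000, Mul(2.0000, I)))
Function('c')(t) = Add(3, Pow(Add(-1, Mul(4, t)), Rational(1, 2))) (Function('c')(t) = Add(3, Pow(Add(t, Add(Mul(t, 3), Mul(-1, 1))), Rational(1, 2))) = Add(3, Pow(Add(t, Add(Mul(3, t), -1)), Rational(1, 2))) = Add(3, Pow(Add(t, Add(-1, Mul(3, t))), Rational(1, 2))) = Add(3, Pow(Add(-1, Mul(4, t)), Rational(1, 2))))
Add(Mul(Add(n, Function('c')(3)), 8), -485) = Add(Mul(Add(Add(3, Mul(2, I)), Add(3, Pow(Add(-1, Mul(4, 3)), Rational(1, 2)))), 8), -485) = Add(Mul(Add(Add(3, Mul(2, I)), Add(3, Pow(Add(-1, 12), Rational(1, 2)))), 8), -485) = Add(Mul(Add(Add(3, Mul(2, I)), Add(3, Pow(11, Rational(1, 2)))), 8), -485) = Add(Mul(Add(6, Pow(11, Rational(1, 2)), Mul(2, I)), 8), -485) = Add(Add(48, Mul(8, Pow(11, Rational(1, 2))), Mul(16, I)), -485) = Add(-437, Mul(8, Pow(11, Rational(1, 2))), Mul(16, I))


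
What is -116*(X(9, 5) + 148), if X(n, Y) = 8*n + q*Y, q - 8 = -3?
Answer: -28420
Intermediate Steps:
q = 5 (q = 8 - 3 = 5)
X(n, Y) = 5*Y + 8*n (X(n, Y) = 8*n + 5*Y = 5*Y + 8*n)
-116*(X(9, 5) + 148) = -116*((5*5 + 8*9) + 148) = -116*((25 + 72) + 148) = -116*(97 + 148) = -116*245 = -28420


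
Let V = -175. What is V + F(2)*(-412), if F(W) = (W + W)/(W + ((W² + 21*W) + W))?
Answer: -5199/25 ≈ -207.96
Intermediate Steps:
F(W) = 2*W/(W² + 23*W) (F(W) = (2*W)/(W + (W² + 22*W)) = (2*W)/(W² + 23*W) = 2*W/(W² + 23*W))
V + F(2)*(-412) = -175 + (2/(23 + 2))*(-412) = -175 + (2/25)*(-412) = -175 - 824/25 = -5199/25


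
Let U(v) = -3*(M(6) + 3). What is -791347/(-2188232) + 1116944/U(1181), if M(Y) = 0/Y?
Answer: -2444125480885/19694088 ≈ -1.2410e+5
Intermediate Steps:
M(Y) = 0
U(v) = -9 (U(v) = -3*(0 + 3) = -3*3 = -9)
-791347/(-2188232) + 1116944/U(1181) = -791347/(-2188232) + 1116944/(-9) = -791347*(-1/2188232) + 1116944*(-⅑) = 791347/2188232 - 1116944/9 = -2444125480885/19694088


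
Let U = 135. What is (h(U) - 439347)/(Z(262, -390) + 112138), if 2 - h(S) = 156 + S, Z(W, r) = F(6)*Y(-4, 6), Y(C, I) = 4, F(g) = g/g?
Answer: -219818/56071 ≈ -3.9203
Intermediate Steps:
F(g) = 1
Z(W, r) = 4 (Z(W, r) = 1*4 = 4)
h(S) = -154 - S (h(S) = 2 - (156 + S) = 2 + (-156 - S) = -154 - S)
(h(U) - 439347)/(Z(262, -390) + 112138) = ((-154 - 1*135) - 439347)/(4 + 112138) = ((-154 - 135) - 439347)/112142 = (-289 - 439347)*(1/112142) = -439636*1/112142 = -219818/56071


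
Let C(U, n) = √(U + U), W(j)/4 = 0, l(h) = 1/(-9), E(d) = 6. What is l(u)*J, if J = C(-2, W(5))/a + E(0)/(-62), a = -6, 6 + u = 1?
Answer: 1/93 + I/27 ≈ 0.010753 + 0.037037*I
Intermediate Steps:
u = -5 (u = -6 + 1 = -5)
l(h) = -⅑
W(j) = 0 (W(j) = 4*0 = 0)
C(U, n) = √2*√U (C(U, n) = √(2*U) = √2*√U)
J = -3/31 - I/3 (J = (√2*√(-2))/(-6) + 6/(-62) = (√2*(I*√2))*(-⅙) + 6*(-1/62) = (2*I)*(-⅙) - 3/31 = -I/3 - 3/31 = -3/31 - I/3 ≈ -0.096774 - 0.33333*I)
l(u)*J = -(-3/31 - I/3)/9 = 1/93 + I/27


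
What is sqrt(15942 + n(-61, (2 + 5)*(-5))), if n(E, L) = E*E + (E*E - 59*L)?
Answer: sqrt(25449) ≈ 159.53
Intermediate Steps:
n(E, L) = -59*L + 2*E**2 (n(E, L) = E**2 + (E**2 - 59*L) = -59*L + 2*E**2)
sqrt(15942 + n(-61, (2 + 5)*(-5))) = sqrt(15942 + (-59*(2 + 5)*(-5) + 2*(-61)**2)) = sqrt(15942 + (-413*(-5) + 2*3721)) = sqrt(15942 + (-59*(-35) + 7442)) = sqrt(15942 + (2065 + 7442)) = sqrt(15942 + 9507) = sqrt(25449)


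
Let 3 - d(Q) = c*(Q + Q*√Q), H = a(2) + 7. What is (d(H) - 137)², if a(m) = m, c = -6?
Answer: 6724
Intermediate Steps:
H = 9 (H = 2 + 7 = 9)
d(Q) = 3 + 6*Q + 6*Q^(3/2) (d(Q) = 3 - (-6)*(Q + Q*√Q) = 3 - (-6)*(Q + Q^(3/2)) = 3 - (-6*Q - 6*Q^(3/2)) = 3 + (6*Q + 6*Q^(3/2)) = 3 + 6*Q + 6*Q^(3/2))
(d(H) - 137)² = ((3 + 6*9 + 6*9^(3/2)) - 137)² = ((3 + 54 + 6*27) - 137)² = ((3 + 54 + 162) - 137)² = (219 - 137)² = 82² = 6724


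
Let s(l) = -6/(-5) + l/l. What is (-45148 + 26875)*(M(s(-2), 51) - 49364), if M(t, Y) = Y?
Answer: 901096449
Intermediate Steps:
s(l) = 11/5 (s(l) = -6*(-⅕) + 1 = 6/5 + 1 = 11/5)
(-45148 + 26875)*(M(s(-2), 51) - 49364) = (-45148 + 26875)*(51 - 49364) = -18273*(-49313) = 901096449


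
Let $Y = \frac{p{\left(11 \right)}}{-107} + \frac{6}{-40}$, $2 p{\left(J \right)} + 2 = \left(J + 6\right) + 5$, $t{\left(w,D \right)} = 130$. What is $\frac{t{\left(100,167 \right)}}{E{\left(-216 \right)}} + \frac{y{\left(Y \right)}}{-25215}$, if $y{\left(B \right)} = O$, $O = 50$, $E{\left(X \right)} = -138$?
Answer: $- \frac{109495}{115989} \approx -0.94401$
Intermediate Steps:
$p{\left(J \right)} = \frac{9}{2} + \frac{J}{2}$ ($p{\left(J \right)} = -1 + \frac{\left(J + 6\right) + 5}{2} = -1 + \frac{\left(6 + J\right) + 5}{2} = -1 + \frac{11 + J}{2} = -1 + \left(\frac{11}{2} + \frac{J}{2}\right) = \frac{9}{2} + \frac{J}{2}$)
$Y = - \frac{521}{2140}$ ($Y = \frac{\frac{9}{2} + \frac{1}{2} \cdot 11}{-107} + \frac{6}{-40} = \left(\frac{9}{2} + \frac{11}{2}\right) \left(- \frac{1}{107}\right) + 6 \left(- \frac{1}{40}\right) = 10 \left(- \frac{1}{107}\right) - \frac{3}{20} = - \frac{10}{107} - \frac{3}{20} = - \frac{521}{2140} \approx -0.24346$)
$y{\left(B \right)} = 50$
$\frac{t{\left(100,167 \right)}}{E{\left(-216 \right)}} + \frac{y{\left(Y \right)}}{-25215} = \frac{130}{-138} + \frac{50}{-25215} = 130 \left(- \frac{1}{138}\right) + 50 \left(- \frac{1}{25215}\right) = - \frac{65}{69} - \frac{10}{5043} = - \frac{109495}{115989}$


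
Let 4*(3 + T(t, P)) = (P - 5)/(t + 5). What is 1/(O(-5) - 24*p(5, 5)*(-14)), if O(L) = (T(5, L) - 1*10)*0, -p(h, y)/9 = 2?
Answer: -1/6048 ≈ -0.00016534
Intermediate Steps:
p(h, y) = -18 (p(h, y) = -9*2 = -18)
T(t, P) = -3 + (-5 + P)/(4*(5 + t)) (T(t, P) = -3 + ((P - 5)/(t + 5))/4 = -3 + ((-5 + P)/(5 + t))/4 = -3 + (-5 + P)/(4*(5 + t)))
O(L) = 0 (O(L) = ((-65 + L - 12*5)/(4*(5 + 5)) - 1*10)*0 = ((1/4)*(-65 + L - 60)/10 - 10)*0 = ((1/4)*(1/10)*(-125 + L) - 10)*0 = ((-25/8 + L/40) - 10)*0 = (-105/8 + L/40)*0 = 0)
1/(O(-5) - 24*p(5, 5)*(-14)) = 1/(0 - 24*(-18)*(-14)) = 1/(0 + 432*(-14)) = 1/(0 - 6048) = 1/(-6048) = -1/6048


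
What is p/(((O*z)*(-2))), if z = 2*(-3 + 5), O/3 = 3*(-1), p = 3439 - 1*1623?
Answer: 227/9 ≈ 25.222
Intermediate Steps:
p = 1816 (p = 3439 - 1623 = 1816)
O = -9 (O = 3*(3*(-1)) = 3*(-3) = -9)
z = 4 (z = 2*2 = 4)
p/(((O*z)*(-2))) = 1816/((-9*4*(-2))) = 1816/((-36*(-2))) = 1816/72 = 1816*(1/72) = 227/9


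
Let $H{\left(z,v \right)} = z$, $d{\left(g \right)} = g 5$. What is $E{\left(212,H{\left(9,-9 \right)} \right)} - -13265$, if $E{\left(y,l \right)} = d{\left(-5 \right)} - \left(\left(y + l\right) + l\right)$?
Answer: $13010$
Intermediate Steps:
$d{\left(g \right)} = 5 g$
$E{\left(y,l \right)} = -25 - y - 2 l$ ($E{\left(y,l \right)} = 5 \left(-5\right) - \left(\left(y + l\right) + l\right) = -25 - \left(\left(l + y\right) + l\right) = -25 - \left(y + 2 l\right) = -25 - y - 2 l$)
$E{\left(212,H{\left(9,-9 \right)} \right)} - -13265 = \left(-25 - 212 - 18\right) - -13265 = \left(-25 - 212 - 18\right) + 13265 = -255 + 13265 = 13010$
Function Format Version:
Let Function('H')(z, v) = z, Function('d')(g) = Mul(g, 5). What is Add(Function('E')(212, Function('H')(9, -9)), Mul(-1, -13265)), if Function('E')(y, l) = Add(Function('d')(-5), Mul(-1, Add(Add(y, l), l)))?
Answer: 13010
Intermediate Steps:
Function('d')(g) = Mul(5, g)
Function('E')(y, l) = Add(-25, Mul(-1, y), Mul(-2, l)) (Function('E')(y, l) = Add(Mul(5, -5), Mul(-1, Add(Add(y, l), l))) = Add(-25, Mul(-1, Add(Add(l, y), l))) = Add(-25, Mul(-1, Add(y, Mul(2, l)))) = Add(-25, Add(Mul(-1, y), Mul(-2, l))) = Add(-25, Mul(-1, y), Mul(-2, l)))
Add(Function('E')(212, Function('H')(9, -9)), Mul(-1, -13265)) = Add(Add(-25, Mul(-1, 212), Mul(-2, 9)), Mul(-1, -13265)) = Add(Add(-25, -212, -18), 13265) = Add(-255, 13265) = 13010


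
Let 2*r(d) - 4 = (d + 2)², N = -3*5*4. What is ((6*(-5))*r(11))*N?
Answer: 155700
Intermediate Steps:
N = -60 (N = -15*4 = -60)
r(d) = 2 + (2 + d)²/2 (r(d) = 2 + (d + 2)²/2 = 2 + (2 + d)²/2)
((6*(-5))*r(11))*N = ((6*(-5))*(2 + (2 + 11)²/2))*(-60) = -30*(2 + (½)*13²)*(-60) = -30*(2 + (½)*169)*(-60) = -30*(2 + 169/2)*(-60) = -30*173/2*(-60) = -2595*(-60) = 155700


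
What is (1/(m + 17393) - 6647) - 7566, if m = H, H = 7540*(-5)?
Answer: -288623392/20307 ≈ -14213.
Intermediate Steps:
H = -37700
m = -37700
(1/(m + 17393) - 6647) - 7566 = (1/(-37700 + 17393) - 6647) - 7566 = (1/(-20307) - 6647) - 7566 = (-1/20307 - 6647) - 7566 = -134980630/20307 - 7566 = -288623392/20307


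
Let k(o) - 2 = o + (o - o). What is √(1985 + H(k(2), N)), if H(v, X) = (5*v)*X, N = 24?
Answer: √2465 ≈ 49.649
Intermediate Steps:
k(o) = 2 + o (k(o) = 2 + (o + (o - o)) = 2 + (o + 0) = 2 + o)
H(v, X) = 5*X*v
√(1985 + H(k(2), N)) = √(1985 + 5*24*(2 + 2)) = √(1985 + 5*24*4) = √(1985 + 480) = √2465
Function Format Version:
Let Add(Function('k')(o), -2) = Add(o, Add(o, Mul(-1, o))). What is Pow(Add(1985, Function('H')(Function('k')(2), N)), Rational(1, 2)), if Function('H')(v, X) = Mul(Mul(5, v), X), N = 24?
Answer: Pow(2465, Rational(1, 2)) ≈ 49.649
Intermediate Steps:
Function('k')(o) = Add(2, o) (Function('k')(o) = Add(2, Add(o, Add(o, Mul(-1, o)))) = Add(2, Add(o, 0)) = Add(2, o))
Function('H')(v, X) = Mul(5, X, v)
Pow(Add(1985, Function('H')(Function('k')(2), N)), Rational(1, 2)) = Pow(Add(1985, Mul(5, 24, Add(2, 2))), Rational(1, 2)) = Pow(Add(1985, Mul(5, 24, 4)), Rational(1, 2)) = Pow(Add(1985, 480), Rational(1, 2)) = Pow(2465, Rational(1, 2))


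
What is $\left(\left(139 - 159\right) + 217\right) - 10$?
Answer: $187$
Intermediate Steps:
$\left(\left(139 - 159\right) + 217\right) - 10 = \left(-20 + 217\right) - 10 = 197 - 10 = 187$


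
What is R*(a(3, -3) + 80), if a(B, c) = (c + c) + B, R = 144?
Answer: 11088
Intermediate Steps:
a(B, c) = B + 2*c (a(B, c) = 2*c + B = B + 2*c)
R*(a(3, -3) + 80) = 144*((3 + 2*(-3)) + 80) = 144*((3 - 6) + 80) = 144*(-3 + 80) = 144*77 = 11088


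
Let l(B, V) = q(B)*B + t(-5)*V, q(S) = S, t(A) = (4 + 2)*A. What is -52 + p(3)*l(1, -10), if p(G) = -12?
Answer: -3664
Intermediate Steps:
t(A) = 6*A
l(B, V) = B**2 - 30*V (l(B, V) = B*B + (6*(-5))*V = B**2 - 30*V)
-52 + p(3)*l(1, -10) = -52 - 12*(1**2 - 30*(-10)) = -52 - 12*(1 + 300) = -52 - 12*301 = -52 - 3612 = -3664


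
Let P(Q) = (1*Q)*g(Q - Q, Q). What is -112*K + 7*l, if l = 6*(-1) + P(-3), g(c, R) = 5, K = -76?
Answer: 8365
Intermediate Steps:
P(Q) = 5*Q (P(Q) = (1*Q)*5 = Q*5 = 5*Q)
l = -21 (l = 6*(-1) + 5*(-3) = -6 - 15 = -21)
-112*K + 7*l = -112*(-76) + 7*(-21) = 8512 - 147 = 8365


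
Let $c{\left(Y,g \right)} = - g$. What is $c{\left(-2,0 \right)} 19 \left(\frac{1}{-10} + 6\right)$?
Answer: $0$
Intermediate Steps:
$c{\left(-2,0 \right)} 19 \left(\frac{1}{-10} + 6\right) = \left(-1\right) 0 \cdot 19 \left(\frac{1}{-10} + 6\right) = 0 \cdot 19 \left(- \frac{1}{10} + 6\right) = 0 \cdot \frac{59}{10} = 0$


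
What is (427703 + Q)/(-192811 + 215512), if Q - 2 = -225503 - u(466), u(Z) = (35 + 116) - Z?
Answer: 28931/3243 ≈ 8.9211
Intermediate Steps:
u(Z) = 151 - Z
Q = -225186 (Q = 2 + (-225503 - (151 - 1*466)) = 2 + (-225503 - (151 - 466)) = 2 + (-225503 - 1*(-315)) = 2 + (-225503 + 315) = 2 - 225188 = -225186)
(427703 + Q)/(-192811 + 215512) = (427703 - 225186)/(-192811 + 215512) = 202517/22701 = 202517*(1/22701) = 28931/3243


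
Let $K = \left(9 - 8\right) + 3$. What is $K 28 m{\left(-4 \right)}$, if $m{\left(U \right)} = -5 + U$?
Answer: $-1008$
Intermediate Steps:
$K = 4$ ($K = 1 + 3 = 4$)
$K 28 m{\left(-4 \right)} = 4 \cdot 28 \left(-5 - 4\right) = 112 \left(-9\right) = -1008$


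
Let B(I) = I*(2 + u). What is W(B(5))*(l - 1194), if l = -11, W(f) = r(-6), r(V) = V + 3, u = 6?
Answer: 3615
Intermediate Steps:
B(I) = 8*I (B(I) = I*(2 + 6) = I*8 = 8*I)
r(V) = 3 + V
W(f) = -3 (W(f) = 3 - 6 = -3)
W(B(5))*(l - 1194) = -3*(-11 - 1194) = -3*(-1205) = 3615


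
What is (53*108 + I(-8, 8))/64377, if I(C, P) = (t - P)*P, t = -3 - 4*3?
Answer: 5540/64377 ≈ 0.086056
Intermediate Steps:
t = -15 (t = -3 - 12 = -15)
I(C, P) = P*(-15 - P) (I(C, P) = (-15 - P)*P = P*(-15 - P))
(53*108 + I(-8, 8))/64377 = (53*108 - 1*8*(15 + 8))/64377 = (5724 - 1*8*23)*(1/64377) = (5724 - 184)*(1/64377) = 5540*(1/64377) = 5540/64377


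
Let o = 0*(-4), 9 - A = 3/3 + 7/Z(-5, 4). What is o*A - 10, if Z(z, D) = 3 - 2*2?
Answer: -10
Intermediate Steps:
Z(z, D) = -1 (Z(z, D) = 3 - 4 = -1)
A = 15 (A = 9 - (3/3 + 7/(-1)) = 9 - (3*(⅓) + 7*(-1)) = 9 - (1 - 7) = 9 - 1*(-6) = 9 + 6 = 15)
o = 0
o*A - 10 = 0*15 - 10 = 0 - 10 = -10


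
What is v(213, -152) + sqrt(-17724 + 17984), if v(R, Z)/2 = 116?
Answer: 232 + 2*sqrt(65) ≈ 248.12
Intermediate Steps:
v(R, Z) = 232 (v(R, Z) = 2*116 = 232)
v(213, -152) + sqrt(-17724 + 17984) = 232 + sqrt(-17724 + 17984) = 232 + sqrt(260) = 232 + 2*sqrt(65)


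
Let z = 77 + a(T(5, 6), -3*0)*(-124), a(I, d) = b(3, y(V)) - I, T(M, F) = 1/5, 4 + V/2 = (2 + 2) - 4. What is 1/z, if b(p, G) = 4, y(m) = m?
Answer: -5/1971 ≈ -0.0025368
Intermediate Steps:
V = -8 (V = -8 + 2*((2 + 2) - 4) = -8 + 2*(4 - 4) = -8 + 2*0 = -8 + 0 = -8)
T(M, F) = 1/5
a(I, d) = 4 - I
z = -1971/5 (z = 77 + (4 - 1*1/5)*(-124) = 77 + (4 - 1/5)*(-124) = 77 + (19/5)*(-124) = 77 - 2356/5 = -1971/5 ≈ -394.20)
1/z = 1/(-1971/5) = -5/1971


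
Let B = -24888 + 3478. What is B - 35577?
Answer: -56987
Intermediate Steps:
B = -21410
B - 35577 = -21410 - 35577 = -56987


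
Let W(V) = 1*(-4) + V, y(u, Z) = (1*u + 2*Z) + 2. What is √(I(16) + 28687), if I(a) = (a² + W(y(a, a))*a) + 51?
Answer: √29730 ≈ 172.42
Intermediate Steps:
y(u, Z) = 2 + u + 2*Z (y(u, Z) = (u + 2*Z) + 2 = 2 + u + 2*Z)
W(V) = -4 + V
I(a) = 51 + a² + a*(-2 + 3*a) (I(a) = (a² + (-4 + (2 + a + 2*a))*a) + 51 = (a² + (-4 + (2 + 3*a))*a) + 51 = (a² + (-2 + 3*a)*a) + 51 = (a² + a*(-2 + 3*a)) + 51 = 51 + a² + a*(-2 + 3*a))
√(I(16) + 28687) = √((51 - 2*16 + 4*16²) + 28687) = √((51 - 32 + 4*256) + 28687) = √((51 - 32 + 1024) + 28687) = √(1043 + 28687) = √29730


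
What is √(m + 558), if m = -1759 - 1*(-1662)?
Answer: √461 ≈ 21.471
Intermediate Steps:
m = -97 (m = -1759 + 1662 = -97)
√(m + 558) = √(-97 + 558) = √461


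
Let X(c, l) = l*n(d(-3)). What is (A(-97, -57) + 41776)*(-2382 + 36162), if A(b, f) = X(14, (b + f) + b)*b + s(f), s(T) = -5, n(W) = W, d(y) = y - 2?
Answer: -2701183920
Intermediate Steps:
d(y) = -2 + y
X(c, l) = -5*l (X(c, l) = l*(-2 - 3) = l*(-5) = -5*l)
A(b, f) = -5 + b*(-10*b - 5*f) (A(b, f) = (-5*((b + f) + b))*b - 5 = (-5*(f + 2*b))*b - 5 = (-10*b - 5*f)*b - 5 = b*(-10*b - 5*f) - 5 = -5 + b*(-10*b - 5*f))
(A(-97, -57) + 41776)*(-2382 + 36162) = ((-5 - 5*(-97)*(-57 + 2*(-97))) + 41776)*(-2382 + 36162) = ((-5 - 5*(-97)*(-57 - 194)) + 41776)*33780 = ((-5 - 5*(-97)*(-251)) + 41776)*33780 = ((-5 - 121735) + 41776)*33780 = (-121740 + 41776)*33780 = -79964*33780 = -2701183920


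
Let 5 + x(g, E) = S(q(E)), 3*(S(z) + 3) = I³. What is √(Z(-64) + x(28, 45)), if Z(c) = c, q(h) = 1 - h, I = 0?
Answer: 6*I*√2 ≈ 8.4853*I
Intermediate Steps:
S(z) = -3 (S(z) = -3 + (⅓)*0³ = -3 + (⅓)*0 = -3 + 0 = -3)
x(g, E) = -8 (x(g, E) = -5 - 3 = -8)
√(Z(-64) + x(28, 45)) = √(-64 - 8) = √(-72) = 6*I*√2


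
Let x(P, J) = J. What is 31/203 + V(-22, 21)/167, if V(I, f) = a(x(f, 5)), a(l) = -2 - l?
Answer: 3756/33901 ≈ 0.11079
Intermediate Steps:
V(I, f) = -7 (V(I, f) = -2 - 1*5 = -2 - 5 = -7)
31/203 + V(-22, 21)/167 = 31/203 - 7/167 = 3756/33901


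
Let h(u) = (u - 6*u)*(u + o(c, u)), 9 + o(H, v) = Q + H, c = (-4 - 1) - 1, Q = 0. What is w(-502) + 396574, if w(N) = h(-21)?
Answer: 392794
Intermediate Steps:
c = -6 (c = -5 - 1 = -6)
o(H, v) = -9 + H (o(H, v) = -9 + (0 + H) = -9 + H)
h(u) = -5*u*(-15 + u) (h(u) = (u - 6*u)*(u + (-9 - 6)) = (-5*u)*(u - 15) = (-5*u)*(-15 + u) = -5*u*(-15 + u))
w(N) = -3780 (w(N) = 5*(-21)*(15 - 1*(-21)) = 5*(-21)*(15 + 21) = 5*(-21)*36 = -3780)
w(-502) + 396574 = -3780 + 396574 = 392794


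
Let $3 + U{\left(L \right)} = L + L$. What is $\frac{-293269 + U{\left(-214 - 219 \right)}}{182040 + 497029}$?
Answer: $- \frac{294138}{679069} \approx -0.43315$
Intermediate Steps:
$U{\left(L \right)} = -3 + 2 L$ ($U{\left(L \right)} = -3 + \left(L + L\right) = -3 + 2 L$)
$\frac{-293269 + U{\left(-214 - 219 \right)}}{182040 + 497029} = \frac{-293269 + \left(-3 + 2 \left(-214 - 219\right)\right)}{182040 + 497029} = \frac{-293269 + \left(-3 + 2 \left(-214 - 219\right)\right)}{679069} = \left(-293269 + \left(-3 + 2 \left(-433\right)\right)\right) \frac{1}{679069} = \left(-293269 - 869\right) \frac{1}{679069} = \left(-294138\right) \frac{1}{679069} = - \frac{294138}{679069}$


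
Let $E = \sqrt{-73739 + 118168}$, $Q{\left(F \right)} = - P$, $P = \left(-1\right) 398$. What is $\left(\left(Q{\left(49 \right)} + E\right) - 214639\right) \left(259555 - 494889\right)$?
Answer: $50418191494 - 235334 \sqrt{44429} \approx 5.0369 \cdot 10^{10}$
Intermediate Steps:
$P = -398$
$Q{\left(F \right)} = 398$ ($Q{\left(F \right)} = \left(-1\right) \left(-398\right) = 398$)
$E = \sqrt{44429} \approx 210.78$
$\left(\left(Q{\left(49 \right)} + E\right) - 214639\right) \left(259555 - 494889\right) = \left(\left(398 + \sqrt{44429}\right) - 214639\right) \left(259555 - 494889\right) = \left(-214241 + \sqrt{44429}\right) \left(-235334\right) = 50418191494 - 235334 \sqrt{44429}$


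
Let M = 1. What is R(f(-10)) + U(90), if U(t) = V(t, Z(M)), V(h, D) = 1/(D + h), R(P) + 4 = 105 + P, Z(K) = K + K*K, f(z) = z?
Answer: 8373/92 ≈ 91.011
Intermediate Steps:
Z(K) = K + K²
R(P) = 101 + P (R(P) = -4 + (105 + P) = 101 + P)
U(t) = 1/(2 + t) (U(t) = 1/(1*(1 + 1) + t) = 1/(1*2 + t) = 1/(2 + t))
R(f(-10)) + U(90) = (101 - 10) + 1/(2 + 90) = 91 + 1/92 = 8373/92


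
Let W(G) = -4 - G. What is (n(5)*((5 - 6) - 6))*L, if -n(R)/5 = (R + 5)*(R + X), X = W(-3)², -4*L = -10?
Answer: 5250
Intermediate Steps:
L = 5/2 (L = -¼*(-10) = 5/2 ≈ 2.5000)
X = 1 (X = (-4 - 1*(-3))² = (-4 + 3)² = (-1)² = 1)
n(R) = -5*(1 + R)*(5 + R) (n(R) = -5*(R + 5)*(R + 1) = -5*(5 + R)*(1 + R) = -5*(1 + R)*(5 + R))
(n(5)*((5 - 6) - 6))*L = ((-25 - 30*5 - 5*5²)*((5 - 6) - 6))*(5/2) = ((-25 - 150 - 5*25)*(-1 - 6))*(5/2) = ((-25 - 150 - 125)*(-7))*(5/2) = -300*(-7)*(5/2) = 2100*(5/2) = 5250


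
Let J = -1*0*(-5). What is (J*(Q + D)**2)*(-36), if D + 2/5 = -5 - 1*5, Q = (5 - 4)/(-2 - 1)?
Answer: 0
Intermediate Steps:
Q = -1/3 (Q = 1/(-3) = 1*(-1/3) = -1/3 ≈ -0.33333)
J = 0 (J = 0*(-5) = 0)
D = -52/5 (D = -2/5 + (-5 - 1*5) = -2/5 + (-5 - 5) = -2/5 - 10 = -52/5 ≈ -10.400)
(J*(Q + D)**2)*(-36) = (0*(-1/3 - 52/5)**2)*(-36) = (0*(-161/15)**2)*(-36) = (0*(25921/225))*(-36) = 0*(-36) = 0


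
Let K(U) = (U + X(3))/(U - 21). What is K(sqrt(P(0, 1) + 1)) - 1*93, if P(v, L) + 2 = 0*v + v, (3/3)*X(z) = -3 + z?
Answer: -41105/442 - 21*I/442 ≈ -92.998 - 0.047511*I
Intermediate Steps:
X(z) = -3 + z
P(v, L) = -2 + v (P(v, L) = -2 + (0*v + v) = -2 + (0 + v) = -2 + v)
K(U) = U/(-21 + U) (K(U) = (U + (-3 + 3))/(U - 21) = (U + 0)/(-21 + U) = U/(-21 + U))
K(sqrt(P(0, 1) + 1)) - 1*93 = sqrt((-2 + 0) + 1)/(-21 + sqrt((-2 + 0) + 1)) - 1*93 = sqrt(-2 + 1)/(-21 + sqrt(-2 + 1)) - 93 = sqrt(-1)/(-21 + sqrt(-1)) - 93 = I/(-21 + I) - 93 = I*((-21 - I)/442) - 93 = I*(-21 - I)/442 - 93 = -93 + I*(-21 - I)/442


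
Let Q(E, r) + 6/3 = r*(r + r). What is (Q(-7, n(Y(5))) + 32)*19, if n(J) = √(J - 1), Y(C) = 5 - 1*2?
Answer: 646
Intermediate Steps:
Y(C) = 3 (Y(C) = 5 - 2 = 3)
n(J) = √(-1 + J)
Q(E, r) = -2 + 2*r² (Q(E, r) = -2 + r*(r + r) = -2 + r*(2*r) = -2 + 2*r²)
(Q(-7, n(Y(5))) + 32)*19 = ((-2 + 2*(√(-1 + 3))²) + 32)*19 = ((-2 + 2*(√2)²) + 32)*19 = ((-2 + 2*2) + 32)*19 = ((-2 + 4) + 32)*19 = (2 + 32)*19 = 34*19 = 646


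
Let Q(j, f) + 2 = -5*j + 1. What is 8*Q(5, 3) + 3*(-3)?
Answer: -217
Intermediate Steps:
Q(j, f) = -1 - 5*j (Q(j, f) = -2 + (-5*j + 1) = -2 + (1 - 5*j) = -1 - 5*j)
8*Q(5, 3) + 3*(-3) = 8*(-1 - 5*5) + 3*(-3) = 8*(-1 - 25) - 9 = 8*(-26) - 9 = -208 - 9 = -217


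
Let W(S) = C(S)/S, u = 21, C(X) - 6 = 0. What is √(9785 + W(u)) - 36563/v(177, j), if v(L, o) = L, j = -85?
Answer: -36563/177 + √479479/7 ≈ -107.65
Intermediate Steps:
C(X) = 6 (C(X) = 6 + 0 = 6)
W(S) = 6/S
√(9785 + W(u)) - 36563/v(177, j) = √(9785 + 6/21) - 36563/177 = √(9785 + 6*(1/21)) - 36563/177 = √(9785 + 2/7) - 1*36563/177 = √(68497/7) - 36563/177 = √479479/7 - 36563/177 = -36563/177 + √479479/7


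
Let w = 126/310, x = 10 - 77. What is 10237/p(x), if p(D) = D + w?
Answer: -1586735/10322 ≈ -153.72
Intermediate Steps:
x = -67
w = 63/155 (w = 126*(1/310) = 63/155 ≈ 0.40645)
p(D) = 63/155 + D (p(D) = D + 63/155 = 63/155 + D)
10237/p(x) = 10237/(63/155 - 67) = 10237/(-10322/155) = 10237*(-155/10322) = -1586735/10322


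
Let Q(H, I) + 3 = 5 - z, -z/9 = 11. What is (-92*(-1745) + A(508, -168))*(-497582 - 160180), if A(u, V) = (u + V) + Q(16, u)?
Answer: -105887184522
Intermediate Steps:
z = -99 (z = -9*11 = -99)
Q(H, I) = 101 (Q(H, I) = -3 + (5 - 1*(-99)) = -3 + (5 + 99) = -3 + 104 = 101)
A(u, V) = 101 + V + u (A(u, V) = (u + V) + 101 = (V + u) + 101 = 101 + V + u)
(-92*(-1745) + A(508, -168))*(-497582 - 160180) = (-92*(-1745) + (101 - 168 + 508))*(-497582 - 160180) = (160540 + 441)*(-657762) = 160981*(-657762) = -105887184522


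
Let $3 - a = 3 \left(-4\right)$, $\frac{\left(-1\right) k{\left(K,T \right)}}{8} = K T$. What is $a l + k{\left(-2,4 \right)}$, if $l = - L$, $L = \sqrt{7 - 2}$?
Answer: $64 - 15 \sqrt{5} \approx 30.459$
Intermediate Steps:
$k{\left(K,T \right)} = - 8 K T$
$a = 15$ ($a = 3 - 3 \left(-4\right) = 3 - -12 = 3 + 12 = 15$)
$L = \sqrt{5} \approx 2.2361$
$l = - \sqrt{5} \approx -2.2361$
$a l + k{\left(-2,4 \right)} = 15 \left(- \sqrt{5}\right) - \left(-16\right) 4 = - 15 \sqrt{5} + 64 = 64 - 15 \sqrt{5}$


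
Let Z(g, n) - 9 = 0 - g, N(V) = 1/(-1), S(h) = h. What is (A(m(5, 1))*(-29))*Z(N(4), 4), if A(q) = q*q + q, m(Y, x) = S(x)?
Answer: -580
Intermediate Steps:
m(Y, x) = x
N(V) = -1
A(q) = q + q² (A(q) = q² + q = q + q²)
Z(g, n) = 9 - g (Z(g, n) = 9 + (0 - g) = 9 - g)
(A(m(5, 1))*(-29))*Z(N(4), 4) = ((1*(1 + 1))*(-29))*(9 - 1*(-1)) = ((1*2)*(-29))*(9 + 1) = (2*(-29))*10 = -58*10 = -580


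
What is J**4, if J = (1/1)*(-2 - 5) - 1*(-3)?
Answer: 256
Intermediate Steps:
J = -4 (J = (1*1)*(-7) + 3 = 1*(-7) + 3 = -7 + 3 = -4)
J**4 = (-4)**4 = 256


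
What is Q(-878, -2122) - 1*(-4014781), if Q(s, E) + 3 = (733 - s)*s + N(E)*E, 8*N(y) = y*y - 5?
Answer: -4767153339/4 ≈ -1.1918e+9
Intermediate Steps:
N(y) = -5/8 + y**2/8 (N(y) = (y*y - 5)/8 = (y**2 - 5)/8 = (-5 + y**2)/8 = -5/8 + y**2/8)
Q(s, E) = -3 + E*(-5/8 + E**2/8) + s*(733 - s) (Q(s, E) = -3 + ((733 - s)*s + (-5/8 + E**2/8)*E) = -3 + (s*(733 - s) + E*(-5/8 + E**2/8)) = -3 + (E*(-5/8 + E**2/8) + s*(733 - s)) = -3 + E*(-5/8 + E**2/8) + s*(733 - s))
Q(-878, -2122) - 1*(-4014781) = (-3 - 1*(-878)**2 + 733*(-878) + (1/8)*(-2122)*(-5 + (-2122)**2)) - 1*(-4014781) = (-3 - 1*770884 - 643574 + (1/8)*(-2122)*(-5 + 4502884)) + 4014781 = (-3 - 770884 - 643574 + (1/8)*(-2122)*4502879) + 4014781 = (-3 - 770884 - 643574 - 4777554619/4) + 4014781 = -4783212463/4 + 4014781 = -4767153339/4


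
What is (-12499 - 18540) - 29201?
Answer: -60240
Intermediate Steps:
(-12499 - 18540) - 29201 = -31039 - 29201 = -60240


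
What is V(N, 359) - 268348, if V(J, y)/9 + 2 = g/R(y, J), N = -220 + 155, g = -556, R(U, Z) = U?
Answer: -96348398/359 ≈ -2.6838e+5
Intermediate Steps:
N = -65
V(J, y) = -18 - 5004/y (V(J, y) = -18 + 9*(-556/y) = -18 - 5004/y)
V(N, 359) - 268348 = (-18 - 5004/359) - 268348 = -11466/359 - 268348 = -96348398/359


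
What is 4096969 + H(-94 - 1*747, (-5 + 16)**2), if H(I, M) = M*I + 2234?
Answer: 3997442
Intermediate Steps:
H(I, M) = 2234 + I*M (H(I, M) = I*M + 2234 = 2234 + I*M)
4096969 + H(-94 - 1*747, (-5 + 16)**2) = 4096969 + (2234 + (-94 - 1*747)*(-5 + 16)**2) = 4096969 + (2234 + (-94 - 747)*11**2) = 4096969 + (2234 - 841*121) = 4096969 + (2234 - 101761) = 4096969 - 99527 = 3997442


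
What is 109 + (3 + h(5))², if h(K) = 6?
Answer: 190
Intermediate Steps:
109 + (3 + h(5))² = 109 + (3 + 6)² = 109 + 9² = 109 + 81 = 190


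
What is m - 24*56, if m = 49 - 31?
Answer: -1326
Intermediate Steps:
m = 18
m - 24*56 = 18 - 24*56 = 18 - 1344 = -1326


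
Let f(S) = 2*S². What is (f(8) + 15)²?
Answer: 20449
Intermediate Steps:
(f(8) + 15)² = (2*8² + 15)² = (2*64 + 15)² = (128 + 15)² = 143² = 20449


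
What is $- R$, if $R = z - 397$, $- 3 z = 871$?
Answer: $\frac{2062}{3} \approx 687.33$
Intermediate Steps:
$z = - \frac{871}{3}$ ($z = \left(- \frac{1}{3}\right) 871 = - \frac{871}{3} \approx -290.33$)
$R = - \frac{2062}{3}$ ($R = - \frac{871}{3} - 397 = - \frac{2062}{3} \approx -687.33$)
$- R = \left(-1\right) \left(- \frac{2062}{3}\right) = \frac{2062}{3}$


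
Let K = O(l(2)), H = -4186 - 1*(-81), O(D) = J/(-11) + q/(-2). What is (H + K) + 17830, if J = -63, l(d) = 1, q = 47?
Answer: 301559/22 ≈ 13707.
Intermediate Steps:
O(D) = -391/22 (O(D) = -63/(-11) + 47/(-2) = -63*(-1/11) + 47*(-1/2) = 63/11 - 47/2 = -391/22)
H = -4105 (H = -4186 + 81 = -4105)
K = -391/22 ≈ -17.773
(H + K) + 17830 = (-4105 - 391/22) + 17830 = -90701/22 + 17830 = 301559/22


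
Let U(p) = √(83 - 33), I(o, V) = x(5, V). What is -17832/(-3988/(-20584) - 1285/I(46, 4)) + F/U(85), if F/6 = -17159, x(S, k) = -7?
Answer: -642344304/6619589 - 51477*√2/5 ≈ -14657.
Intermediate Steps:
I(o, V) = -7
F = -102954 (F = 6*(-17159) = -102954)
U(p) = 5*√2 (U(p) = √50 = 5*√2)
-17832/(-3988/(-20584) - 1285/I(46, 4)) + F/U(85) = -17832/(-3988/(-20584) - 1285/(-7)) - 102954*√2/10 = -17832/(-3988*(-1/20584) - 1285*(-⅐)) - 51477*√2/5 = -17832/(997/5146 + 1285/7) - 51477*√2/5 = -17832/6619589/36022 - 51477*√2/5 = -17832*36022/6619589 - 51477*√2/5 = -642344304/6619589 - 51477*√2/5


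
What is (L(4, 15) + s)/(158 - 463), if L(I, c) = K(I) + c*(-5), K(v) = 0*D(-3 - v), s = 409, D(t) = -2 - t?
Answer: -334/305 ≈ -1.0951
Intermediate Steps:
K(v) = 0 (K(v) = 0*(-2 - (-3 - v)) = 0*(-2 + (3 + v)) = 0*(1 + v) = 0)
L(I, c) = -5*c (L(I, c) = 0 + c*(-5) = 0 - 5*c = -5*c)
(L(4, 15) + s)/(158 - 463) = (-5*15 + 409)/(158 - 463) = (-75 + 409)/(-305) = 334*(-1/305) = -334/305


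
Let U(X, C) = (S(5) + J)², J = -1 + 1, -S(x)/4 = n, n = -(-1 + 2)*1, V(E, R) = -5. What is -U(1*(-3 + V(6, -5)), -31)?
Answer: -16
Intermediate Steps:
n = -1 (n = -1*1*1 = -1*1 = -1)
S(x) = 4 (S(x) = -4*(-1) = 4)
J = 0
U(X, C) = 16 (U(X, C) = (4 + 0)² = 4² = 16)
-U(1*(-3 + V(6, -5)), -31) = -1*16 = -16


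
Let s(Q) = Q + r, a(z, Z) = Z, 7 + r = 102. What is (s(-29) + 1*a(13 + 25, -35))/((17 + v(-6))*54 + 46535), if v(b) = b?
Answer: 31/47129 ≈ 0.00065777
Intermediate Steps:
r = 95 (r = -7 + 102 = 95)
s(Q) = 95 + Q (s(Q) = Q + 95 = 95 + Q)
(s(-29) + 1*a(13 + 25, -35))/((17 + v(-6))*54 + 46535) = ((95 - 29) + 1*(-35))/((17 - 6)*54 + 46535) = (66 - 35)/(11*54 + 46535) = 31/(594 + 46535) = 31/47129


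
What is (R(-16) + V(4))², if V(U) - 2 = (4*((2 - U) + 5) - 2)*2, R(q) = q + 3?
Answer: 81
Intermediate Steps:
R(q) = 3 + q
V(U) = 54 - 8*U (V(U) = 2 + (4*((2 - U) + 5) - 2)*2 = 2 + (4*(7 - U) - 2)*2 = 2 + ((28 - 4*U) - 2)*2 = 2 + (26 - 4*U)*2 = 2 + (52 - 8*U) = 54 - 8*U)
(R(-16) + V(4))² = ((3 - 16) + (54 - 8*4))² = (-13 + (54 - 32))² = (-13 + 22)² = 9² = 81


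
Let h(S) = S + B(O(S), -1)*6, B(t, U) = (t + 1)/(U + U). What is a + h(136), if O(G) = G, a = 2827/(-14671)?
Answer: -4037352/14671 ≈ -275.19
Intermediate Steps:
a = -2827/14671 (a = 2827*(-1/14671) = -2827/14671 ≈ -0.19269)
B(t, U) = (1 + t)/(2*U) (B(t, U) = (1 + t)/((2*U)) = (1 + t)*(1/(2*U)) = (1 + t)/(2*U))
h(S) = -3 - 2*S (h(S) = S + ((½)*(1 + S)/(-1))*6 = S + ((½)*(-1)*(1 + S))*6 = S + (-½ - S/2)*6 = S + (-3 - 3*S) = -3 - 2*S)
a + h(136) = -2827/14671 + (-3 - 2*136) = -2827/14671 + (-3 - 272) = -2827/14671 - 275 = -4037352/14671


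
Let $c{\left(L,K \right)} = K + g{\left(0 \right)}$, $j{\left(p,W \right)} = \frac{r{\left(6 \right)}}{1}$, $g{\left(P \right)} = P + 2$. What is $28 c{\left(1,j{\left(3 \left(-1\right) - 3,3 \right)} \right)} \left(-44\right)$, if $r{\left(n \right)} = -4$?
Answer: $2464$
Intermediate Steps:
$g{\left(P \right)} = 2 + P$
$j{\left(p,W \right)} = -4$ ($j{\left(p,W \right)} = - \frac{4}{1} = \left(-4\right) 1 = -4$)
$c{\left(L,K \right)} = 2 + K$ ($c{\left(L,K \right)} = K + \left(2 + 0\right) = K + 2 = 2 + K$)
$28 c{\left(1,j{\left(3 \left(-1\right) - 3,3 \right)} \right)} \left(-44\right) = 28 \left(2 - 4\right) \left(-44\right) = 28 \left(-2\right) \left(-44\right) = \left(-56\right) \left(-44\right) = 2464$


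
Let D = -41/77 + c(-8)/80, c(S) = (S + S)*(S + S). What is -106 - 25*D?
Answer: -13297/77 ≈ -172.69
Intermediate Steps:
c(S) = 4*S² (c(S) = (2*S)*(2*S) = 4*S²)
D = 1027/385 (D = -41/77 + (4*(-8)²)/80 = -41*1/77 + (4*64)*(1/80) = -41/77 + 256*(1/80) = -41/77 + 16/5 = 1027/385 ≈ 2.6675)
-106 - 25*D = -106 - 25*1027/385 = -106 - 5135/77 = -13297/77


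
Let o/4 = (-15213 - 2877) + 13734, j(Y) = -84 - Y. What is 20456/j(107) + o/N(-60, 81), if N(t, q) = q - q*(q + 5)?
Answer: -15279064/146115 ≈ -104.57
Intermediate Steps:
N(t, q) = q - q*(5 + q)
o = -17424 (o = 4*((-15213 - 2877) + 13734) = 4*(-18090 + 13734) = 4*(-4356) = -17424)
20456/j(107) + o/N(-60, 81) = 20456/(-84 - 1*107) - 17424*(-1/(81*(4 + 81))) = 20456/(-84 - 107) - 17424/((-1*81*85)) = 20456/(-191) - 17424/(-6885) = 20456*(-1/191) - 17424*(-1/6885) = -20456/191 + 1936/765 = -15279064/146115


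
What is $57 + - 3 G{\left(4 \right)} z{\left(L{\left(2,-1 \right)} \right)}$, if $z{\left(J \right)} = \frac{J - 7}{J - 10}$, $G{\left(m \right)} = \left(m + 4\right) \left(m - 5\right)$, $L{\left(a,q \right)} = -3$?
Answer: $\frac{981}{13} \approx 75.462$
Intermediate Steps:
$G{\left(m \right)} = \left(-5 + m\right) \left(4 + m\right)$ ($G{\left(m \right)} = \left(4 + m\right) \left(-5 + m\right) = \left(-5 + m\right) \left(4 + m\right)$)
$z{\left(J \right)} = \frac{-7 + J}{-10 + J}$
$57 + - 3 G{\left(4 \right)} z{\left(L{\left(2,-1 \right)} \right)} = 57 + - 3 \left(-20 + 4^{2} - 4\right) \frac{-7 - 3}{-10 - 3} = 57 + - 3 \left(-20 + 16 - 4\right) \frac{1}{-13} \left(-10\right) = 57 + \left(-3\right) \left(-8\right) \left(\left(- \frac{1}{13}\right) \left(-10\right)\right) = 57 + 24 \cdot \frac{10}{13} = 57 + \frac{240}{13} = \frac{981}{13}$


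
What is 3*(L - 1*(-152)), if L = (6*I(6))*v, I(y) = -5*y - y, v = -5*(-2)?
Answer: -6024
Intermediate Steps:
v = 10
I(y) = -6*y
L = -2160 (L = (6*(-6*6))*10 = (6*(-36))*10 = -216*10 = -2160)
3*(L - 1*(-152)) = 3*(-2160 - 1*(-152)) = 3*(-2160 + 152) = 3*(-2008) = -6024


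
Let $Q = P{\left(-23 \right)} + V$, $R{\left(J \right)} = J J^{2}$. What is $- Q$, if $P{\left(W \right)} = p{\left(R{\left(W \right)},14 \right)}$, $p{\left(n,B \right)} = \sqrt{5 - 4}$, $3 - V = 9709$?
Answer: $9705$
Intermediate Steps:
$V = -9706$ ($V = 3 - 9709 = -9706$)
$R{\left(J \right)} = J^{3}$
$p{\left(n,B \right)} = 1$ ($p{\left(n,B \right)} = \sqrt{1} = 1$)
$P{\left(W \right)} = 1$
$Q = -9705$ ($Q = 1 - 9706 = -9705$)
$- Q = \left(-1\right) \left(-9705\right) = 9705$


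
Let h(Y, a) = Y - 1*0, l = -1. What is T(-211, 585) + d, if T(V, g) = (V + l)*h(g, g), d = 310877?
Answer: 186857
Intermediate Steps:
h(Y, a) = Y (h(Y, a) = Y + 0 = Y)
T(V, g) = g*(-1 + V) (T(V, g) = (V - 1)*g = (-1 + V)*g = g*(-1 + V))
T(-211, 585) + d = 585*(-1 - 211) + 310877 = 585*(-212) + 310877 = -124020 + 310877 = 186857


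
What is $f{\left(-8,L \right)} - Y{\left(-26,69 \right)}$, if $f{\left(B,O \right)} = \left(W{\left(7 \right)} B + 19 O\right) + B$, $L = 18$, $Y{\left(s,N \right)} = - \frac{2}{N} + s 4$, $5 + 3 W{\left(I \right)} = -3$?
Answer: $\frac{31696}{69} \approx 459.36$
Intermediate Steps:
$W{\left(I \right)} = - \frac{8}{3}$ ($W{\left(I \right)} = - \frac{5}{3} + \frac{1}{3} \left(-3\right) = - \frac{5}{3} - 1 = - \frac{8}{3}$)
$Y{\left(s,N \right)} = - \frac{2}{N} + 4 s$
$f{\left(B,O \right)} = 19 O - \frac{5 B}{3}$ ($f{\left(B,O \right)} = \left(- \frac{8 B}{3} + 19 O\right) + B = \left(19 O - \frac{8 B}{3}\right) + B = 19 O - \frac{5 B}{3}$)
$f{\left(-8,L \right)} - Y{\left(-26,69 \right)} = \left(19 \cdot 18 - - \frac{40}{3}\right) - \left(- \frac{2}{69} + 4 \left(-26\right)\right) = \left(342 + \frac{40}{3}\right) - \left(\left(-2\right) \frac{1}{69} - 104\right) = \frac{1066}{3} - \left(- \frac{2}{69} - 104\right) = \frac{1066}{3} - - \frac{7178}{69} = \frac{1066}{3} + \frac{7178}{69} = \frac{31696}{69}$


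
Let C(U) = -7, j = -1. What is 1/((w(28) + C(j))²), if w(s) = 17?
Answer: 1/100 ≈ 0.010000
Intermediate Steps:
1/((w(28) + C(j))²) = 1/((17 - 7)²) = 1/(10²) = 1/100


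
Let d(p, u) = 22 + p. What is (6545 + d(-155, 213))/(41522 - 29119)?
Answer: 6412/12403 ≈ 0.51697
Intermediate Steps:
(6545 + d(-155, 213))/(41522 - 29119) = (6545 + (22 - 155))/(41522 - 29119) = (6545 - 133)/12403 = 6412*(1/12403) = 6412/12403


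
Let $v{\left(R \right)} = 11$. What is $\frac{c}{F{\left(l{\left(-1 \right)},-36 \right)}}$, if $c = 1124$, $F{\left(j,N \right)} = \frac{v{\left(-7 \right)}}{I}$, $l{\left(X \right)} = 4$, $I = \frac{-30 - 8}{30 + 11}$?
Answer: $- \frac{42712}{451} \approx -94.705$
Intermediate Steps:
$I = - \frac{38}{41} \approx -0.92683$
$F{\left(j,N \right)} = - \frac{451}{38}$ ($F{\left(j,N \right)} = \frac{11}{- \frac{38}{41}} = 11 \left(- \frac{41}{38}\right) = - \frac{451}{38}$)
$\frac{c}{F{\left(l{\left(-1 \right)},-36 \right)}} = \frac{1124}{- \frac{451}{38}} = 1124 \left(- \frac{38}{451}\right) = - \frac{42712}{451}$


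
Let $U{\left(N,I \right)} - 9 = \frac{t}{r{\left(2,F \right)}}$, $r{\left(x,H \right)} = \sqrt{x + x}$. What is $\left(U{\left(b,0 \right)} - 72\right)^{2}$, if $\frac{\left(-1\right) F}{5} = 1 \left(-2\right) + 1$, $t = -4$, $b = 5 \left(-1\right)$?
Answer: $4225$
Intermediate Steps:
$b = -5$
$F = 5$ ($F = - 5 \left(1 \left(-2\right) + 1\right) = - 5 \left(-2 + 1\right) = \left(-5\right) \left(-1\right) = 5$)
$r{\left(x,H \right)} = \sqrt{2} \sqrt{x}$ ($r{\left(x,H \right)} = \sqrt{2 x} = \sqrt{2} \sqrt{x}$)
$U{\left(N,I \right)} = 7$ ($U{\left(N,I \right)} = 9 - \frac{4}{\sqrt{2} \sqrt{2}} = 9 - \frac{4}{2} = 9 - 2 = 7$)
$\left(U{\left(b,0 \right)} - 72\right)^{2} = \left(7 - 72\right)^{2} = \left(-65\right)^{2} = 4225$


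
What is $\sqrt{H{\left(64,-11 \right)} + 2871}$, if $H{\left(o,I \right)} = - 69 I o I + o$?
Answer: $i \sqrt{531401} \approx 728.97 i$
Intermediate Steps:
$H{\left(o,I \right)} = o - 69 o I^{2}$ ($H{\left(o,I \right)} = - 69 I o I + o = - 69 o I^{2} + o = o - 69 o I^{2}$)
$\sqrt{H{\left(64,-11 \right)} + 2871} = \sqrt{64 \left(1 - 69 \left(-11\right)^{2}\right) + 2871} = \sqrt{64 \left(1 - 8349\right) + 2871} = \sqrt{64 \left(-8348\right) + 2871} = \sqrt{-534272 + 2871} = \sqrt{-531401} = i \sqrt{531401}$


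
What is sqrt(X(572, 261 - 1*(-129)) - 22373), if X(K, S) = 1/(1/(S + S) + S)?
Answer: I*sqrt(2070357994198793)/304201 ≈ 149.58*I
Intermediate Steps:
X(K, S) = 1/(S + 1/(2*S)) (X(K, S) = 1/(1/(2*S) + S) = 1/(S + 1/(2*S)))
sqrt(X(572, 261 - 1*(-129)) - 22373) = sqrt(2*(261 - 1*(-129))/(1 + 2*(261 - 1*(-129))**2) - 22373) = sqrt(2*(261 + 129)/(1 + 2*(261 + 129)**2) - 22373) = sqrt(2*390/(1 + 2*390**2) - 22373) = sqrt(2*390/(1 + 2*152100) - 22373) = sqrt(2*390/(1 + 304200) - 22373) = sqrt(2*390/304201 - 22373) = sqrt(2*390*(1/304201) - 22373) = sqrt(780/304201 - 22373) = sqrt(-6805888193/304201) = I*sqrt(2070357994198793)/304201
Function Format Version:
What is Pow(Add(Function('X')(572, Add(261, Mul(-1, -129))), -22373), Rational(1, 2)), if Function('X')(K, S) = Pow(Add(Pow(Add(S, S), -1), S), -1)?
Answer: Mul(Rational(1, 304201), I, Pow(2070357994198793, Rational(1, 2))) ≈ Mul(149.58, I)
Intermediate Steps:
Function('X')(K, S) = Pow(Add(S, Mul(Rational(1, 2), Pow(S, -1))), -1) (Function('X')(K, S) = Pow(Add(Pow(Mul(2, S), -1), S), -1) = Pow(Add(Mul(Rational(1, 2), Pow(S, -1)), S), -1) = Pow(Add(S, Mul(Rational(1, 2), Pow(S, -1))), -1))
Pow(Add(Function('X')(572, Add(261, Mul(-1, -129))), -22373), Rational(1, 2)) = Pow(Add(Mul(2, Add(261, Mul(-1, -129)), Pow(Add(1, Mul(2, Pow(Add(261, Mul(-1, -129)), 2))), -1)), -22373), Rational(1, 2)) = Pow(Add(Mul(2, Add(261, 129), Pow(Add(1, Mul(2, Pow(Add(261, 129), 2))), -1)), -22373), Rational(1, 2)) = Pow(Add(Mul(2, 390, Pow(Add(1, Mul(2, Pow(390, 2))), -1)), -22373), Rational(1, 2)) = Pow(Add(Mul(2, 390, Pow(Add(1, Mul(2, 152100)), -1)), -22373), Rational(1, 2)) = Pow(Add(Mul(2, 390, Pow(Add(1, 304200), -1)), -22373), Rational(1, 2)) = Pow(Add(Mul(2, 390, Pow(304201, -1)), -22373), Rational(1, 2)) = Pow(Add(Mul(2, 390, Rational(1, 304201)), -22373), Rational(1, 2)) = Pow(Add(Rational(780, 304201), -22373), Rational(1, 2)) = Pow(Rational(-6805888193, 304201), Rational(1, 2)) = Mul(Rational(1, 304201), I, Pow(2070357994198793, Rational(1, 2)))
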